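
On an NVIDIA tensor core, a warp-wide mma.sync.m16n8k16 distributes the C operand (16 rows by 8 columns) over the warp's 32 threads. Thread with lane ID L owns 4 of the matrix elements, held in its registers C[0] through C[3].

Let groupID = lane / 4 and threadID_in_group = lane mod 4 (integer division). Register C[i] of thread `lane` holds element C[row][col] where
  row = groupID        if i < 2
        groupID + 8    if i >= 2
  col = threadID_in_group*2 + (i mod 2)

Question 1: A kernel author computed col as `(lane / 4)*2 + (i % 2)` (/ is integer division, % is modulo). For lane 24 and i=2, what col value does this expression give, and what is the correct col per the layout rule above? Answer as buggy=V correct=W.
`(lane / 4)*2 + (i % 2)`[24,2]⇒12
lane 24⇒24/4=6, 24 mod 4=0
i=2  r:6+8⇒14  c:2·0+0⇒0
col: 12 vs 0

buggy=12 correct=0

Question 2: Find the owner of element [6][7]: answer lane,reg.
27,1

r=6->g=6,rb=0  c=7->t=3,b0=1
L=6*4+3=27  i=0*2+1=1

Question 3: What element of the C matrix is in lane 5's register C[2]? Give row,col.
lane 5: grp=1 (5/4), tig=1 (5%4)
i=2: r=1+8=9, c=1*2+0=2

9,2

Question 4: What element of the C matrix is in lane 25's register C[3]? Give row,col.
14,3

25: G=6,T=1
[3] (6+8,1*2+1) = (14,3)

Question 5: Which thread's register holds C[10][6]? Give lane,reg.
11,2

r=10⇒gr=2,Rb=1  c=6⇒th=3,odd=0
L=2*4+3=11  i=1*2+0=2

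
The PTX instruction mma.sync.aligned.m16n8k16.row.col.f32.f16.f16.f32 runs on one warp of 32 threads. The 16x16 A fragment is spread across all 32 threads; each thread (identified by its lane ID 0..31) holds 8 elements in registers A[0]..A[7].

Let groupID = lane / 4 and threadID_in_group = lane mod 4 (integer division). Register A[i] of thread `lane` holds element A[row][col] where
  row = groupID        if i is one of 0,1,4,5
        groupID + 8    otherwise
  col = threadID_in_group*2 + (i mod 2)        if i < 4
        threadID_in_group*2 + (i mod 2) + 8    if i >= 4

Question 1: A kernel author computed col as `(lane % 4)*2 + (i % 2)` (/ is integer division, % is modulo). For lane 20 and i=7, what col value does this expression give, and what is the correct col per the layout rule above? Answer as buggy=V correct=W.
`(lane % 4)*2 + (i % 2)`[20,7]→1
20: G=5,T=0
[7] (5+8,0*2+1+8) = (13,9)
col: 1 vs 9

buggy=1 correct=9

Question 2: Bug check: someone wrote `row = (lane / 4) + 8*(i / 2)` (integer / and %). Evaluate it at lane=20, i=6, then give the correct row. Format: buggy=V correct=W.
`(lane / 4) + 8*(i / 2)`[20,6]->29
L=20->g=20>>2=5, t=20&3=0
[6]->row 5+8=13  col 0·2+0+8=8
row: 29 vs 13

buggy=29 correct=13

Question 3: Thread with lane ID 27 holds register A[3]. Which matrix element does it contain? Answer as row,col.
14,7

27: gid=6,tid=3
[3] (6+8,3*2+1+0) = (14,7)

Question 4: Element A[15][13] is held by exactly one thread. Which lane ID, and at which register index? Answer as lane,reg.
30,7

r=15⇒gr=7,Rb=1  c=13⇒Cb=1,th=2,odd=1
L=7*4+2=30  i=1*4+1*2+1=7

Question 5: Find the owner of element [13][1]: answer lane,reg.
r:13=>grp=5,rB=1  c:1=>cB=0,tig=0,lo=1
L=5*4+0=20  i=0*4+1*2+1=3

20,3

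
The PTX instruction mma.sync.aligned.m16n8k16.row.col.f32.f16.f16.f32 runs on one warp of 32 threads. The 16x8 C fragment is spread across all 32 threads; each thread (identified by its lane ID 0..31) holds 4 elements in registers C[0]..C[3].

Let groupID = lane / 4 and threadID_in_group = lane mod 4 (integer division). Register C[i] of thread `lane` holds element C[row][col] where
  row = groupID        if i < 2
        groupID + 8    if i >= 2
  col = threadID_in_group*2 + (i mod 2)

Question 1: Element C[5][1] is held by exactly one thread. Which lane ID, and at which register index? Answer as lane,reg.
20,1

r=5→G=5,rhi=0  c=1→T=0,p=1
L=5*4+0=20  i=0*2+1=1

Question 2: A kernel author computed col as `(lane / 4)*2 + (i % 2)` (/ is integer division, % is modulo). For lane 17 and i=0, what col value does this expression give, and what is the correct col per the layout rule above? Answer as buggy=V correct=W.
buggy=8 correct=2

`(lane / 4)*2 + (i % 2)`[17,0]=>8
lane 17: grp=4 (17/4), tig=1 (17%4)
i=0: r=4+0=4, c=1*2+0=2
col: 8 vs 2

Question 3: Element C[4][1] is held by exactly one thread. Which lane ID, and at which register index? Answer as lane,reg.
16,1

r=4→G=4,rhi=0  c=1→T=0,p=1
L=4*4+0=16  i=0*2+1=1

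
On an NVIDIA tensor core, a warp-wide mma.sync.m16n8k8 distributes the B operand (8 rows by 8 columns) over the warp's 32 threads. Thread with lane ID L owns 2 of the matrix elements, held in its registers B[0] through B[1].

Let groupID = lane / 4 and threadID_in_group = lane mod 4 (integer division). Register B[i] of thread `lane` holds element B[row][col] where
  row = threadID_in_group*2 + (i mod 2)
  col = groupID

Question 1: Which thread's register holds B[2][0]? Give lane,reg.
c: 0->gid=0  r: 2->tid=1,i&1=0
L=0*4+1=1  i=0=0

1,0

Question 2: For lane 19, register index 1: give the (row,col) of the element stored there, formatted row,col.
19: gid=4,tid=3
[1] (3*2+1,4) = (7,4)

7,4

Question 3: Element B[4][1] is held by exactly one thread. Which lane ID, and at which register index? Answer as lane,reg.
c=1→G=1  r=4→T=2,p=0
L=1*4+2=6  i=0=0

6,0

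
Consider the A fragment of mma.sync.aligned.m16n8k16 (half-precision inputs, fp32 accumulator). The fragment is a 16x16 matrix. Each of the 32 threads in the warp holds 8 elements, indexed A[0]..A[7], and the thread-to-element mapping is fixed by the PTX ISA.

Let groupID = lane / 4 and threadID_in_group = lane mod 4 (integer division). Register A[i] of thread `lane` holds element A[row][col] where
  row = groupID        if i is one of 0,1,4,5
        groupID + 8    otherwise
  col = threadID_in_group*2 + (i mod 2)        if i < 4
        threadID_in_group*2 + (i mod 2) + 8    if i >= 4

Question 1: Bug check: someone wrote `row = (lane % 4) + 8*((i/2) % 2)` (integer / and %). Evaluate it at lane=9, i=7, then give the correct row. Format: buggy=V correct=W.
`(lane % 4) + 8*((i/2) % 2)`[9,7]->9
L=9->g=9>>2=2, t=9&3=1
[7]->row 2+8=10  col 1·2+1+8=11
row: 9 vs 10

buggy=9 correct=10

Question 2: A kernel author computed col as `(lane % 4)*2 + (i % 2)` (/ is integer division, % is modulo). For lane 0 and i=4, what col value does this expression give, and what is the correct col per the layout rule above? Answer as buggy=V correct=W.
`(lane % 4)*2 + (i % 2)`[0,4]=>0
0: grp=0,tig=0
[4] (0+0,0*2+0+8) = (0,8)
col: 0 vs 8

buggy=0 correct=8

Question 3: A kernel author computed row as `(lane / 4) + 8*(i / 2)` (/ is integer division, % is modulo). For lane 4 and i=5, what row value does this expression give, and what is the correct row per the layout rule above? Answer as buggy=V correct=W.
`(lane / 4) + 8*(i / 2)`[4,5]=>17
4: grp=1,tig=0
[5] (1+0,0*2+1+8) = (1,9)
row: 17 vs 1

buggy=17 correct=1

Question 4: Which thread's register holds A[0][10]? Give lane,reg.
r=0→G=0,rhi=0  c=10→chi=1,T=1,p=0
L=0*4+1=1  i=1*4+0*2+0=4

1,4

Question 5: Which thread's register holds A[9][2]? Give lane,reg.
r: 9->gid=1,r8=1  c: 2->c8=0,tid=1,i&1=0
L=1*4+1=5  i=0*4+1*2+0=2

5,2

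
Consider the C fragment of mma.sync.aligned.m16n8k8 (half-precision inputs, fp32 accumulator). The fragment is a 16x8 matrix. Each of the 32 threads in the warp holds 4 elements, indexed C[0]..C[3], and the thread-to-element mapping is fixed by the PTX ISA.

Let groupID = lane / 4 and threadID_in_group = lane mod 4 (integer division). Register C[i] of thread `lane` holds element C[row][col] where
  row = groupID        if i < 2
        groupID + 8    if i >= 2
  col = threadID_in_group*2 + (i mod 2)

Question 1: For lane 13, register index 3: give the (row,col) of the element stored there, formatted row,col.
11,3

L=13->gid=13>>2=3, tid=13&3=1
[3]->row 3+8=11  col 1·2+1=3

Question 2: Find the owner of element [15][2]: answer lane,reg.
r: 15->gid=7,r8=1  c: 2->tid=1,i&1=0
L=7*4+1=29  i=1*2+0=2

29,2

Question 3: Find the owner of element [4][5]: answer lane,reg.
r: 4->gid=4,r8=0  c: 5->tid=2,i&1=1
L=4*4+2=18  i=0*2+1=1

18,1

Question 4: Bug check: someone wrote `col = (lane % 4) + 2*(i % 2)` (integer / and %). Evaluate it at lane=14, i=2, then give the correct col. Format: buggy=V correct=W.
buggy=2 correct=4

`(lane % 4) + 2*(i % 2)`[14,2]->2
L=14->gid=14>>2=3, tid=14&3=2
[2]->row 3+8=11  col 2·2+0=4
col: 2 vs 4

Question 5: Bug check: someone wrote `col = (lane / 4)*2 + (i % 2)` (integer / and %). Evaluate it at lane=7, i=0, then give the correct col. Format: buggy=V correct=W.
buggy=2 correct=6

`(lane / 4)*2 + (i % 2)`[7,0]→2
L=7→G=7>>2=1, T=7&3=3
[0]→row 1+0=1  col 3·2+0=6
col: 2 vs 6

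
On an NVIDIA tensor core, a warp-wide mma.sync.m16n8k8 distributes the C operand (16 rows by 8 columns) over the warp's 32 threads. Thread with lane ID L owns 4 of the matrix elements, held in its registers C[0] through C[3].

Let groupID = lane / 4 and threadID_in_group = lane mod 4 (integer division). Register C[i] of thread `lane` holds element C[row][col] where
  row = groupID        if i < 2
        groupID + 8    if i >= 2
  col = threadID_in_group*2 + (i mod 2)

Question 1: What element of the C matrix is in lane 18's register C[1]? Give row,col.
lane 18→18/4=4, 18 mod 4=2
i=1  r:4+0→4  c:2·2+1→5

4,5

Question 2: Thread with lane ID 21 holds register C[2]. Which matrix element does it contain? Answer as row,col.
13,2

lane 21=>21/4=5, 21 mod 4=1
i=2  r:5+8=>13  c:2·1+0=>2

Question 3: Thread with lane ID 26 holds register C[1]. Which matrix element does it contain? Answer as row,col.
lane 26: g=6 (26/4), t=2 (26%4)
i=1: r=6+0=6, c=2*2+1=5

6,5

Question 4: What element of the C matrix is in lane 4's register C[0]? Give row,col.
1,0

lane 4->4/4=1, 4 mod 4=0
i=0  r:1+0->1  c:2·0+0->0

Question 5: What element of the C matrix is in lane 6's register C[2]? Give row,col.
9,4

lane 6: G=1 (6/4), T=2 (6%4)
i=2: r=1+8=9, c=2*2+0=4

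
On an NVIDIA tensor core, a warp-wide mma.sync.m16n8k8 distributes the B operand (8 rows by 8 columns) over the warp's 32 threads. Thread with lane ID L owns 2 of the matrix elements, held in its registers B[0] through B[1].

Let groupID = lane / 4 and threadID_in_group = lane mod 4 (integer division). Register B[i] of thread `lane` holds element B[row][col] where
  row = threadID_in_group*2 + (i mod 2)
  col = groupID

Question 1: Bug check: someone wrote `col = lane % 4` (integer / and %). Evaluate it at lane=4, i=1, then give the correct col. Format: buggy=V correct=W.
buggy=0 correct=1

`lane % 4`[4,1]->0
4: g=1,t=0
[1] (0*2+1,1) = (1,1)
col: 0 vs 1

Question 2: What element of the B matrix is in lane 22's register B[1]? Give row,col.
5,5

L=22->g=22>>2=5, t=22&3=2
[1]->row 2·2+1=5  col g=5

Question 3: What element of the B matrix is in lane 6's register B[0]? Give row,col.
lane 6=>6/4=1, 6 mod 4=2
i=0  r:2·2+0=>4  c:1

4,1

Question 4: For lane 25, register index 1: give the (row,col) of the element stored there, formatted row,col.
3,6

lane 25=>25/4=6, 25 mod 4=1
i=1  r:2·1+1=>3  c:6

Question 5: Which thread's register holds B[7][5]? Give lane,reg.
c=5->g=5  r=7->t=3,b0=1
L=5*4+3=23  i=1=1

23,1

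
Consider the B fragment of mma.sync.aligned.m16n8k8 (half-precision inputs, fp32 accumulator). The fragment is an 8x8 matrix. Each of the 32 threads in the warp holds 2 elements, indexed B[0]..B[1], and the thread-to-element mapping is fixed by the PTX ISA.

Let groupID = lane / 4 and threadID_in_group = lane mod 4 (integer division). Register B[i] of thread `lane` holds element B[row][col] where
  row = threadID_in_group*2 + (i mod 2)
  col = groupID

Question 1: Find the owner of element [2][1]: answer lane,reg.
c: 1->gid=1  r: 2->tid=1,i&1=0
L=1*4+1=5  i=0=0

5,0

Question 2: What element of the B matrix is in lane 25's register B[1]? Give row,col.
3,6

25: grp=6,tig=1
[1] (1*2+1,6) = (3,6)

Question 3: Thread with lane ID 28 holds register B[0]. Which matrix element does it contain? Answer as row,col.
0,7

L=28->gid=28>>2=7, tid=28&3=0
[0]->row 0·2+0=0  col gid=7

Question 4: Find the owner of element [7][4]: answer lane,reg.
c=4⇒gr=4  r=7⇒th=3,odd=1
L=4*4+3=19  i=1=1

19,1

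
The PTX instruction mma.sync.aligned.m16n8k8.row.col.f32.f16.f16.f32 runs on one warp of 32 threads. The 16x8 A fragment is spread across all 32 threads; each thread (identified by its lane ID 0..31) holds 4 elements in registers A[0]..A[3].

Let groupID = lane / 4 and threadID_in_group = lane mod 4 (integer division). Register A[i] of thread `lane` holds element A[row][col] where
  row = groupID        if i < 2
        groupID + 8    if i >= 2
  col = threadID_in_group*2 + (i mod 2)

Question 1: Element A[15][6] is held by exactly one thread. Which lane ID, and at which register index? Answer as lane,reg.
31,2

r=15⇒gr=7,Rb=1  c=6⇒th=3,odd=0
L=7*4+3=31  i=1*2+0=2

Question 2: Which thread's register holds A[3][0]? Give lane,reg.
r: 3->gid=3,r8=0  c: 0->tid=0,i&1=0
L=3*4+0=12  i=0*2+0=0

12,0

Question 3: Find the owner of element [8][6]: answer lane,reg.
r: 8->gid=0,r8=1  c: 6->tid=3,i&1=0
L=0*4+3=3  i=1*2+0=2

3,2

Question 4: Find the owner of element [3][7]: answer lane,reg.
r=3⇒gr=3,Rb=0  c=7⇒th=3,odd=1
L=3*4+3=15  i=0*2+1=1

15,1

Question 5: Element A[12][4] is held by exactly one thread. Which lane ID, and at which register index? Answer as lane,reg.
18,2

r: 12->gid=4,r8=1  c: 4->tid=2,i&1=0
L=4*4+2=18  i=1*2+0=2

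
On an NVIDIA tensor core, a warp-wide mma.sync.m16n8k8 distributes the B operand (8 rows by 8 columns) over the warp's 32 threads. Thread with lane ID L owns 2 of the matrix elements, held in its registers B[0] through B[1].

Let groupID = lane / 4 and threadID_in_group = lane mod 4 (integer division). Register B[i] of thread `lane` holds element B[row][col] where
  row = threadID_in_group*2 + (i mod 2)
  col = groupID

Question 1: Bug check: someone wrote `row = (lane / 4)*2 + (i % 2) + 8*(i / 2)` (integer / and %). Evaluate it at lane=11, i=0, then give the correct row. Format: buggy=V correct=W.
`(lane / 4)*2 + (i % 2) + 8*(i / 2)`[11,0]→4
L=11→G=11>>2=2, T=11&3=3
[0]→row 3·2+0=6  col G=2
row: 4 vs 6

buggy=4 correct=6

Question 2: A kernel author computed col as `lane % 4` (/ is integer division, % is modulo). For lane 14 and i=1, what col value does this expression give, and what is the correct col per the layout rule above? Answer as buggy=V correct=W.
`lane % 4`[14,1]⇒2
lane 14⇒14/4=3, 14 mod 4=2
i=1  r:2·2+1⇒5  c:3
col: 2 vs 3

buggy=2 correct=3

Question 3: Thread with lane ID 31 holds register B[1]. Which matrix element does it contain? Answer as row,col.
31: gid=7,tid=3
[1] (3*2+1,7) = (7,7)

7,7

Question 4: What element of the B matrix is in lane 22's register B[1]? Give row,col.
lane 22: gr=5 (22/4), th=2 (22%4)
i=1: r=2*2+1=5, c=gr=5

5,5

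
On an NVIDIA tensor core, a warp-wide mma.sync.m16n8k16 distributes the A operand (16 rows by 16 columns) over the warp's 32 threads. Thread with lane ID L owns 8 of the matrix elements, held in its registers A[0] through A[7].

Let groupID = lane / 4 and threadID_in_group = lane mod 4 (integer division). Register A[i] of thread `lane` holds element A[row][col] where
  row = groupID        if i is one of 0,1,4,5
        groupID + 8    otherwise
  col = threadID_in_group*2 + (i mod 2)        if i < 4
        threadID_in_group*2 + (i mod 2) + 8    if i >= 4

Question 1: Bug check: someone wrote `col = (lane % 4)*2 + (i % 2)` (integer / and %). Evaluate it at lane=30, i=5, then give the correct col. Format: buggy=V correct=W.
`(lane % 4)*2 + (i % 2)`[30,5]→5
lane 30→30/4=7, 30 mod 4=2
i=5  r:7+0→7  c:2·2+1+8→13
col: 5 vs 13

buggy=5 correct=13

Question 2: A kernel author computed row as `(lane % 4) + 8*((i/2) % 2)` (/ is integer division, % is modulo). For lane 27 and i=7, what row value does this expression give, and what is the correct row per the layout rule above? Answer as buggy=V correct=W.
`(lane % 4) + 8*((i/2) % 2)`[27,7]->11
lane 27: g=6 (27/4), t=3 (27%4)
i=7: r=6+8=14, c=3*2+1+8=15
row: 11 vs 14

buggy=11 correct=14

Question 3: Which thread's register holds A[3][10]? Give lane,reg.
13,4

r: 3->gid=3,r8=0  c: 10->c8=1,tid=1,i&1=0
L=3*4+1=13  i=1*4+0*2+0=4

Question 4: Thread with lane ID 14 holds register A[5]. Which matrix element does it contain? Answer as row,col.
lane 14⇒14/4=3, 14 mod 4=2
i=5  r:3+0⇒3  c:2·2+1+8⇒13

3,13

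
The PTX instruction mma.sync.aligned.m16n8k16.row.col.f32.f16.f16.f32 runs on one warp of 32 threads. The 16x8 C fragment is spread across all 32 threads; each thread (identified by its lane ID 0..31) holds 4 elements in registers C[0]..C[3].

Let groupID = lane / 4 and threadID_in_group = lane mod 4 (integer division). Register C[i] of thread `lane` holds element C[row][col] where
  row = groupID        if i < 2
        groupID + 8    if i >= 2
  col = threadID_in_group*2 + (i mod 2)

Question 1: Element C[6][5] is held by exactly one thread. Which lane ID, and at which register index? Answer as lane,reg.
r:6=>grp=6,rB=0  c:5=>tig=2,lo=1
L=6*4+2=26  i=0*2+1=1

26,1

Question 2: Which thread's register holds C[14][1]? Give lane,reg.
24,3

r=14⇒gr=6,Rb=1  c=1⇒th=0,odd=1
L=6*4+0=24  i=1*2+1=3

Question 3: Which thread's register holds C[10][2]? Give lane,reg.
r: 10->gid=2,r8=1  c: 2->tid=1,i&1=0
L=2*4+1=9  i=1*2+0=2

9,2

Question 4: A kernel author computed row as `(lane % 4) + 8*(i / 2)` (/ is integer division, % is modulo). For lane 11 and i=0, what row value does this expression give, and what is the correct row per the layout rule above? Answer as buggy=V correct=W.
`(lane % 4) + 8*(i / 2)`[11,0]->3
lane 11: gid=2 (11/4), tid=3 (11%4)
i=0: r=2+0=2, c=3*2+0=6
row: 3 vs 2

buggy=3 correct=2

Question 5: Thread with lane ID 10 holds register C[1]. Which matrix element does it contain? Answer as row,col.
L=10=>grp=10>>2=2, tig=10&3=2
[1]=>row 2+0=2  col 2·2+1=5

2,5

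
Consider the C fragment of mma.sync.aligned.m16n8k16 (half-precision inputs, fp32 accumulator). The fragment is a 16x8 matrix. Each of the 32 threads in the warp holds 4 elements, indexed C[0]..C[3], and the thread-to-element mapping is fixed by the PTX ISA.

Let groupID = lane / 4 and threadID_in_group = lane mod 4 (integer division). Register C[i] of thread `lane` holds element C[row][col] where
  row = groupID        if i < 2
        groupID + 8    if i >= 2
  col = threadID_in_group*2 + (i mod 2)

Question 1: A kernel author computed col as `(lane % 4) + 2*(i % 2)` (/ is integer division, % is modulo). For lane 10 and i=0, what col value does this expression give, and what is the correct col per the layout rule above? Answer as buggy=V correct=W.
`(lane % 4) + 2*(i % 2)`[10,0]->2
L=10->g=10>>2=2, t=10&3=2
[0]->row 2+0=2  col 2·2+0=4
col: 2 vs 4

buggy=2 correct=4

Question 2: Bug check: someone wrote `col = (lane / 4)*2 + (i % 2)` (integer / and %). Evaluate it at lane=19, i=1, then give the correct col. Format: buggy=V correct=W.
`(lane / 4)*2 + (i % 2)`[19,1]→9
19: G=4,T=3
[1] (4+0,3*2+1) = (4,7)
col: 9 vs 7

buggy=9 correct=7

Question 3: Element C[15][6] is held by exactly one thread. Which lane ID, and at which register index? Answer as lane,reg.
r=15→G=7,rhi=1  c=6→T=3,p=0
L=7*4+3=31  i=1*2+0=2

31,2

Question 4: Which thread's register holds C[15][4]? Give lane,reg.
r=15->g=7,rb=1  c=4->t=2,b0=0
L=7*4+2=30  i=1*2+0=2

30,2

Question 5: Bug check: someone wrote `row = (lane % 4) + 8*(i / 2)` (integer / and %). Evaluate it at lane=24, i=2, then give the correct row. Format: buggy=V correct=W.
buggy=8 correct=14

`(lane % 4) + 8*(i / 2)`[24,2]->8
L=24->gid=24>>2=6, tid=24&3=0
[2]->row 6+8=14  col 0·2+0=0
row: 8 vs 14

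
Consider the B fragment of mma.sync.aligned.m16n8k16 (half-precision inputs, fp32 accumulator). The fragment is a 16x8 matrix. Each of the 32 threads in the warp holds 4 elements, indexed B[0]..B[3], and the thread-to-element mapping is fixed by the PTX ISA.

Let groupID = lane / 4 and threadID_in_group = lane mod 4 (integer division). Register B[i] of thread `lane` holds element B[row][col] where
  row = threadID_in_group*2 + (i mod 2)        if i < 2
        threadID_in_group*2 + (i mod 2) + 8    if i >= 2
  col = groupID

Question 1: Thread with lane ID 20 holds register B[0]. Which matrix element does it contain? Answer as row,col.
L=20→G=20>>2=5, T=20&3=0
[0]→row 0·2+0+0=0  col G=5

0,5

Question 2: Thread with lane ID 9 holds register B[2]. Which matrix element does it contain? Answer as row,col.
10,2

9: g=2,t=1
[2] (1*2+0+8,2) = (10,2)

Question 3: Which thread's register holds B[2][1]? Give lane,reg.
5,0

c: 1->gid=1  r: 2->r8=0,tid=1,i&1=0
L=1*4+1=5  i=0*2+0=0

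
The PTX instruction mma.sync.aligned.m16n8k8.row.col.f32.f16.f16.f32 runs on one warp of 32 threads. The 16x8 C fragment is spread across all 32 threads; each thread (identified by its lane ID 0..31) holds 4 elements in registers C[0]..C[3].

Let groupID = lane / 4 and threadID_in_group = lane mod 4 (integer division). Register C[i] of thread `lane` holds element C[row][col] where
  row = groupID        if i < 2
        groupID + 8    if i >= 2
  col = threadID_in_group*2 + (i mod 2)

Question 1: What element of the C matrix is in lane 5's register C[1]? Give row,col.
L=5⇒gr=5>>2=1, th=5&3=1
[1]⇒row 1+0=1  col 1·2+1=3

1,3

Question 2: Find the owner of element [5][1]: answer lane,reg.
20,1

r:5=>grp=5,rB=0  c:1=>tig=0,lo=1
L=5*4+0=20  i=0*2+1=1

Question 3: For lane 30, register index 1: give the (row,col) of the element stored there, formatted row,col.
30: G=7,T=2
[1] (7+0,2*2+1) = (7,5)

7,5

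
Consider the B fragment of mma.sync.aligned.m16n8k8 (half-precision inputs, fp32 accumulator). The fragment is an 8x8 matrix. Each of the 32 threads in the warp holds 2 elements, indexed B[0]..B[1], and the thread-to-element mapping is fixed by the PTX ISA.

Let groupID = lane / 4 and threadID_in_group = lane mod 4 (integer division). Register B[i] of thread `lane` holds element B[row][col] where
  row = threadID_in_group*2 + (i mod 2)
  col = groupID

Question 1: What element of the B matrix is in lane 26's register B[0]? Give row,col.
4,6

lane 26: G=6 (26/4), T=2 (26%4)
i=0: r=2*2+0=4, c=G=6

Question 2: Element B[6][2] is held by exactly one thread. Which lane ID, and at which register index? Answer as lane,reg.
c: 2->gid=2  r: 6->tid=3,i&1=0
L=2*4+3=11  i=0=0

11,0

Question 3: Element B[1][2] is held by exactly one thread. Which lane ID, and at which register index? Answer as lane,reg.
8,1

c=2⇒gr=2  r=1⇒th=0,odd=1
L=2*4+0=8  i=1=1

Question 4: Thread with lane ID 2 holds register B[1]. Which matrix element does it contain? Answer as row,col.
5,0

2: G=0,T=2
[1] (2*2+1,0) = (5,0)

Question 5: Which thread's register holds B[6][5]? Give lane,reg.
23,0

c=5->g=5  r=6->t=3,b0=0
L=5*4+3=23  i=0=0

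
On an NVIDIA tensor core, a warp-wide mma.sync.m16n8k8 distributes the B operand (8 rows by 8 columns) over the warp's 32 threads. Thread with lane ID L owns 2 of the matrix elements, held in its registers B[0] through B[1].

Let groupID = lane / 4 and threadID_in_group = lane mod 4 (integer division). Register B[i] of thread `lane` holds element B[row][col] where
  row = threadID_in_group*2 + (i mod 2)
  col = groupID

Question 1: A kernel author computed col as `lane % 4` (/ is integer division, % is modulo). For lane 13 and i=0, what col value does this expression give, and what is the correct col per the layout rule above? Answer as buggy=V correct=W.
`lane % 4`[13,0]->1
13: g=3,t=1
[0] (1*2+0,3) = (2,3)
col: 1 vs 3

buggy=1 correct=3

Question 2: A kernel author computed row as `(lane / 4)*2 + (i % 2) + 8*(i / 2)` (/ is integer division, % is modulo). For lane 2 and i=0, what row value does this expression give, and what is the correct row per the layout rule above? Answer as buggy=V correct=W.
`(lane / 4)*2 + (i % 2) + 8*(i / 2)`[2,0]⇒0
2: gr=0,th=2
[0] (2*2+0,0) = (4,0)
row: 0 vs 4

buggy=0 correct=4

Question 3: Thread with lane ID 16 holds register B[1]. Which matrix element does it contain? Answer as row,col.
L=16->gid=16>>2=4, tid=16&3=0
[1]->row 0·2+1=1  col gid=4

1,4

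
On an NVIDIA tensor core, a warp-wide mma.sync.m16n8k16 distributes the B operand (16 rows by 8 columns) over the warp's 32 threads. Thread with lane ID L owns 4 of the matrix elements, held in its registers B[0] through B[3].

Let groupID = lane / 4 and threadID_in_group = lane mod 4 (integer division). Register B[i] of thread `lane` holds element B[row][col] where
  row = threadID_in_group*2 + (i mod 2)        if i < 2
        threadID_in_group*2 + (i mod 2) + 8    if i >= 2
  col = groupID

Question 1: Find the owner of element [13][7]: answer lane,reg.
c=7->g=7  r=13->rb=1,t=2,b0=1
L=7*4+2=30  i=1*2+1=3

30,3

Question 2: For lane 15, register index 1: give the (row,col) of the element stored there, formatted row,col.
L=15->g=15>>2=3, t=15&3=3
[1]->row 3·2+1+0=7  col g=3

7,3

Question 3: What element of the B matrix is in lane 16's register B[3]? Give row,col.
lane 16: grp=4 (16/4), tig=0 (16%4)
i=3: r=0*2+1+8=9, c=grp=4

9,4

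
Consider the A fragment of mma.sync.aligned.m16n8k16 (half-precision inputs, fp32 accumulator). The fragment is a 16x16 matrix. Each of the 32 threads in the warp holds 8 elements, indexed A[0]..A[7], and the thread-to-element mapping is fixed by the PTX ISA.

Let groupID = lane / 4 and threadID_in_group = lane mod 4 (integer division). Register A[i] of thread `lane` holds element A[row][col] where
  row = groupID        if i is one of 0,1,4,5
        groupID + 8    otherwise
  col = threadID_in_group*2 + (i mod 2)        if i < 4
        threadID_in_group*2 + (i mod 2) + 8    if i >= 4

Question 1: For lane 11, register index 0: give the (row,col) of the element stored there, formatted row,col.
lane 11: gr=2 (11/4), th=3 (11%4)
i=0: r=2+0=2, c=3*2+0+0=6

2,6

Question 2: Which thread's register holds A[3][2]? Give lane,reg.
r: 3->gid=3,r8=0  c: 2->c8=0,tid=1,i&1=0
L=3*4+1=13  i=0*4+0*2+0=0

13,0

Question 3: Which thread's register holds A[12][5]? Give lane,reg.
18,3

r=12→G=4,rhi=1  c=5→chi=0,T=2,p=1
L=4*4+2=18  i=0*4+1*2+1=3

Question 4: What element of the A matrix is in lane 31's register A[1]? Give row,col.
7,7

L=31⇒gr=31>>2=7, th=31&3=3
[1]⇒row 7+0=7  col 3·2+1+0=7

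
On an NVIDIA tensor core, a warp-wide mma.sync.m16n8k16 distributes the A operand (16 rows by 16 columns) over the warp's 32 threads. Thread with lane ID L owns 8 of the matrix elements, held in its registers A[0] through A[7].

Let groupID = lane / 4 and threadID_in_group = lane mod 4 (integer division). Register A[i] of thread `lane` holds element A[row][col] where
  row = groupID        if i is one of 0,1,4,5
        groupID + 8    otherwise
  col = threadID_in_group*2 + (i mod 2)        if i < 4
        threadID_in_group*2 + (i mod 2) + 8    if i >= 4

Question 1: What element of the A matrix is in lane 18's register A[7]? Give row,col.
12,13

lane 18→18/4=4, 18 mod 4=2
i=7  r:4+8→12  c:2·2+1+8→13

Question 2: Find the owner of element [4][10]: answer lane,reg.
r=4→G=4,rhi=0  c=10→chi=1,T=1,p=0
L=4*4+1=17  i=1*4+0*2+0=4

17,4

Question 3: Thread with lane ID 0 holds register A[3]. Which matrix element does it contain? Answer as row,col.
8,1

lane 0⇒0/4=0, 0 mod 4=0
i=3  r:0+8⇒8  c:2·0+1+0⇒1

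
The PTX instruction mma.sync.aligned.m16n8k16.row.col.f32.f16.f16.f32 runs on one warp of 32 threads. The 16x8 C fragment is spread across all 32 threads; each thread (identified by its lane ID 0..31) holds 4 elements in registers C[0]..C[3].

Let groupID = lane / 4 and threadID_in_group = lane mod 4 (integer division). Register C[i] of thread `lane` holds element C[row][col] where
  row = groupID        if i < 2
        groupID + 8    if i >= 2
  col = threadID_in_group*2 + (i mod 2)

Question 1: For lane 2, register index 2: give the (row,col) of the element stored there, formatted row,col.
L=2→G=2>>2=0, T=2&3=2
[2]→row 0+8=8  col 2·2+0=4

8,4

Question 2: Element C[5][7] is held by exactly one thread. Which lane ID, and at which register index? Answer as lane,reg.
23,1

r=5->g=5,rb=0  c=7->t=3,b0=1
L=5*4+3=23  i=0*2+1=1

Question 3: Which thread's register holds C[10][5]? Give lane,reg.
r:10=>grp=2,rB=1  c:5=>tig=2,lo=1
L=2*4+2=10  i=1*2+1=3

10,3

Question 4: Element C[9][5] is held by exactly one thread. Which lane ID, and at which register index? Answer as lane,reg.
6,3

r: 9->gid=1,r8=1  c: 5->tid=2,i&1=1
L=1*4+2=6  i=1*2+1=3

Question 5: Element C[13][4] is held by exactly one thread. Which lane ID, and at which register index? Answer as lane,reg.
r=13->g=5,rb=1  c=4->t=2,b0=0
L=5*4+2=22  i=1*2+0=2

22,2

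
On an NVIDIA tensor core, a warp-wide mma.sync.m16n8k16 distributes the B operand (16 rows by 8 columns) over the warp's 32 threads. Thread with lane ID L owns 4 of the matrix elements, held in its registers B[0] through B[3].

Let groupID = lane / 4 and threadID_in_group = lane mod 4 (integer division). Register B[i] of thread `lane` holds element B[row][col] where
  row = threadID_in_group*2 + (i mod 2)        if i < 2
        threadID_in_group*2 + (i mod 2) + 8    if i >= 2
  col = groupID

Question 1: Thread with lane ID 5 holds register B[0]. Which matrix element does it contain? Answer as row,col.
2,1

lane 5⇒5/4=1, 5 mod 4=1
i=0  r:2·1+0+0⇒2  c:1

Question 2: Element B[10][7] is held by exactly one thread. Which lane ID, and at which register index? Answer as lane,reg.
c: 7->gid=7  r: 10->r8=1,tid=1,i&1=0
L=7*4+1=29  i=1*2+0=2

29,2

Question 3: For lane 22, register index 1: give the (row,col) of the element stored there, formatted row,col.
5,5

22: g=5,t=2
[1] (2*2+1+0,5) = (5,5)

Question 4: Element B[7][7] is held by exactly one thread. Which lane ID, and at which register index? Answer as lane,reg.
31,1

c: 7->gid=7  r: 7->r8=0,tid=3,i&1=1
L=7*4+3=31  i=0*2+1=1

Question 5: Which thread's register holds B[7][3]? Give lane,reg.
c=3⇒gr=3  r=7⇒Rb=0,th=3,odd=1
L=3*4+3=15  i=0*2+1=1

15,1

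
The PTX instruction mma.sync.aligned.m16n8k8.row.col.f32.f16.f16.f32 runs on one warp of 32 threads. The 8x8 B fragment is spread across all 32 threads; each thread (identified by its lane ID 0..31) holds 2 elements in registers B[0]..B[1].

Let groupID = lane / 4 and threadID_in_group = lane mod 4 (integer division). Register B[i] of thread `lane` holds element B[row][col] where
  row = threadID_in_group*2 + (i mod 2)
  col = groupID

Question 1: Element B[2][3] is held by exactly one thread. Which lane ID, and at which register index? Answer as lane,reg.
c=3→G=3  r=2→T=1,p=0
L=3*4+1=13  i=0=0

13,0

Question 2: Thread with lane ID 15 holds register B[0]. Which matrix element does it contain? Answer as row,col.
6,3

15: gid=3,tid=3
[0] (3*2+0,3) = (6,3)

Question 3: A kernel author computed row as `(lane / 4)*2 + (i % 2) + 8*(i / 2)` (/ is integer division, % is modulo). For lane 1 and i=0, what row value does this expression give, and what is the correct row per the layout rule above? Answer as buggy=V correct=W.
`(lane / 4)*2 + (i % 2) + 8*(i / 2)`[1,0]->0
1: gid=0,tid=1
[0] (1*2+0,0) = (2,0)
row: 0 vs 2

buggy=0 correct=2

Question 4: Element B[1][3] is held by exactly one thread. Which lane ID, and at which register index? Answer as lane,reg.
c=3⇒gr=3  r=1⇒th=0,odd=1
L=3*4+0=12  i=1=1

12,1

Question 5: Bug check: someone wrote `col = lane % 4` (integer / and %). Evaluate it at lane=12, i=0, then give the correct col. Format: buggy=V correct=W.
buggy=0 correct=3

`lane % 4`[12,0]->0
L=12->g=12>>2=3, t=12&3=0
[0]->row 0·2+0=0  col g=3
col: 0 vs 3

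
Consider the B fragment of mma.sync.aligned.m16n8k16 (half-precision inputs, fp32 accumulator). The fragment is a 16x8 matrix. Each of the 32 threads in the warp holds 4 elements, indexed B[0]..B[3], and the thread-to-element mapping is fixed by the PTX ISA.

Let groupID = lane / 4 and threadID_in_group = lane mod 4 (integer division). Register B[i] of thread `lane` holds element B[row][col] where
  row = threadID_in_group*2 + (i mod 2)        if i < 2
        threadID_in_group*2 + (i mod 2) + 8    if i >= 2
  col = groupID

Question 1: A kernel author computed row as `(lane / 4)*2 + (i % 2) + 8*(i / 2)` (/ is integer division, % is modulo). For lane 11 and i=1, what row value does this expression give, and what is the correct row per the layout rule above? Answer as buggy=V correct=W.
buggy=5 correct=7

`(lane / 4)*2 + (i % 2) + 8*(i / 2)`[11,1]->5
lane 11->11/4=2, 11 mod 4=3
i=1  r:2·3+1+0->7  c:2
row: 5 vs 7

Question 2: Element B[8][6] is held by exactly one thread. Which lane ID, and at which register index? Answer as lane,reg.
c:6=>grp=6  r:8=>rB=1,tig=0,lo=0
L=6*4+0=24  i=1*2+0=2

24,2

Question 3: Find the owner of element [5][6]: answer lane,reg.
c=6⇒gr=6  r=5⇒Rb=0,th=2,odd=1
L=6*4+2=26  i=0*2+1=1

26,1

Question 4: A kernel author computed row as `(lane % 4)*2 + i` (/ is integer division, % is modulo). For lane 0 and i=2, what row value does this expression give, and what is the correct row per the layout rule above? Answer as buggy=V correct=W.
buggy=2 correct=8

`(lane % 4)*2 + i`[0,2]->2
0: g=0,t=0
[2] (0*2+0+8,0) = (8,0)
row: 2 vs 8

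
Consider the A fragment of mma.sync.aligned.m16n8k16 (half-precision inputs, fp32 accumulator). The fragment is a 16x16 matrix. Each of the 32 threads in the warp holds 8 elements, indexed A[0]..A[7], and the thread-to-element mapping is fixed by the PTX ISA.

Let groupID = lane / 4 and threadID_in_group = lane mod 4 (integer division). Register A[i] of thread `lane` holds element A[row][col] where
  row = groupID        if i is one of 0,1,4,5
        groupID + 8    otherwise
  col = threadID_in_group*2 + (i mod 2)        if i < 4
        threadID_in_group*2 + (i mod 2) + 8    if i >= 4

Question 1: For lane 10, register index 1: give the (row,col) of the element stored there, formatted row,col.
2,5

L=10=>grp=10>>2=2, tig=10&3=2
[1]=>row 2+0=2  col 2·2+1+0=5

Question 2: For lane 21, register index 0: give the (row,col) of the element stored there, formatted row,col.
lane 21=>21/4=5, 21 mod 4=1
i=0  r:5+0=>5  c:2·1+0+0=>2

5,2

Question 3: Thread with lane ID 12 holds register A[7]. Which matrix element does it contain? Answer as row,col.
11,9

12: g=3,t=0
[7] (3+8,0*2+1+8) = (11,9)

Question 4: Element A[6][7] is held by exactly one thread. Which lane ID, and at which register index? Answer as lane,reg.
27,1

r=6⇒gr=6,Rb=0  c=7⇒Cb=0,th=3,odd=1
L=6*4+3=27  i=0*4+0*2+1=1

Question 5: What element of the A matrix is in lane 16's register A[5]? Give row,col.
16: G=4,T=0
[5] (4+0,0*2+1+8) = (4,9)

4,9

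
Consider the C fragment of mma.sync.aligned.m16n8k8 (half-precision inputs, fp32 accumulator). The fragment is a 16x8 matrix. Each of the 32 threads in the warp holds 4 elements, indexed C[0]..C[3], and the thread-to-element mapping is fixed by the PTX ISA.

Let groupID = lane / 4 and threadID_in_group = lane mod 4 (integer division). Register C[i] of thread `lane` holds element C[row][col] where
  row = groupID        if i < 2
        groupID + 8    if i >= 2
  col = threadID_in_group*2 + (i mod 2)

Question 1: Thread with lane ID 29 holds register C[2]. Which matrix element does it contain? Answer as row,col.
15,2

lane 29→29/4=7, 29 mod 4=1
i=2  r:7+8→15  c:2·1+0→2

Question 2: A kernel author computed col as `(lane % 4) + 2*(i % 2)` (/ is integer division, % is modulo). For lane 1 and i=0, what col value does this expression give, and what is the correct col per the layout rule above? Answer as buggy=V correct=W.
`(lane % 4) + 2*(i % 2)`[1,0]->1
lane 1->1/4=0, 1 mod 4=1
i=0  r:0+0->0  c:2·1+0->2
col: 1 vs 2

buggy=1 correct=2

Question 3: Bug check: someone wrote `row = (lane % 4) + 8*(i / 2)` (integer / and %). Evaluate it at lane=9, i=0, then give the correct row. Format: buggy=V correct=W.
`(lane % 4) + 8*(i / 2)`[9,0]=>1
lane 9=>9/4=2, 9 mod 4=1
i=0  r:2+0=>2  c:2·1+0=>2
row: 1 vs 2

buggy=1 correct=2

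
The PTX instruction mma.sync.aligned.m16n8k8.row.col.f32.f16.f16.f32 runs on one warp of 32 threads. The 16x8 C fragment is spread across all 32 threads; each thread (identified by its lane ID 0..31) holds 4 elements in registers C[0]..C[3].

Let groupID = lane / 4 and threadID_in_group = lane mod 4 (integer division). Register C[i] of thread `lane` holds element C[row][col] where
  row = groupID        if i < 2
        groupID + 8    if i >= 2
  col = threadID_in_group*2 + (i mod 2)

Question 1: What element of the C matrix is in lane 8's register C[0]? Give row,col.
2,0

L=8=>grp=8>>2=2, tig=8&3=0
[0]=>row 2+0=2  col 0·2+0=0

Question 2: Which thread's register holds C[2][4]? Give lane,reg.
r: 2->gid=2,r8=0  c: 4->tid=2,i&1=0
L=2*4+2=10  i=0*2+0=0

10,0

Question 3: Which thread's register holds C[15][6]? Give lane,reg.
r=15⇒gr=7,Rb=1  c=6⇒th=3,odd=0
L=7*4+3=31  i=1*2+0=2

31,2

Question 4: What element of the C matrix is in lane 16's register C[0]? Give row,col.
4,0

lane 16: G=4 (16/4), T=0 (16%4)
i=0: r=4+0=4, c=0*2+0=0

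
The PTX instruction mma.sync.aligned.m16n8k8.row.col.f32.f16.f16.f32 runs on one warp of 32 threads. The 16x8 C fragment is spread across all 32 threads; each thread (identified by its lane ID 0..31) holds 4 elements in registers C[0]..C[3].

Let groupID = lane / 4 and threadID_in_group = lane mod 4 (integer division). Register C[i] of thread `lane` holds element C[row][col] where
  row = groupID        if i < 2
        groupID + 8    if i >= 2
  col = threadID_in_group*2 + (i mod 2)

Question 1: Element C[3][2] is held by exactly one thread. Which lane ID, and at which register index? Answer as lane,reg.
r: 3->gid=3,r8=0  c: 2->tid=1,i&1=0
L=3*4+1=13  i=0*2+0=0

13,0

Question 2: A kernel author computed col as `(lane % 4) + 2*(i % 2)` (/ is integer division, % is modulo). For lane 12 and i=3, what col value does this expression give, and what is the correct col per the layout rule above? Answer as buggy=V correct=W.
`(lane % 4) + 2*(i % 2)`[12,3]→2
lane 12: G=3 (12/4), T=0 (12%4)
i=3: r=3+8=11, c=0*2+1=1
col: 2 vs 1

buggy=2 correct=1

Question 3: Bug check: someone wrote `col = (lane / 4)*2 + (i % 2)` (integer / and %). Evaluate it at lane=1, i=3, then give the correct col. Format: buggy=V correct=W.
`(lane / 4)*2 + (i % 2)`[1,3]=>1
1: grp=0,tig=1
[3] (0+8,1*2+1) = (8,3)
col: 1 vs 3

buggy=1 correct=3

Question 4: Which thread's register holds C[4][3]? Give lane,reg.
r: 4->gid=4,r8=0  c: 3->tid=1,i&1=1
L=4*4+1=17  i=0*2+1=1

17,1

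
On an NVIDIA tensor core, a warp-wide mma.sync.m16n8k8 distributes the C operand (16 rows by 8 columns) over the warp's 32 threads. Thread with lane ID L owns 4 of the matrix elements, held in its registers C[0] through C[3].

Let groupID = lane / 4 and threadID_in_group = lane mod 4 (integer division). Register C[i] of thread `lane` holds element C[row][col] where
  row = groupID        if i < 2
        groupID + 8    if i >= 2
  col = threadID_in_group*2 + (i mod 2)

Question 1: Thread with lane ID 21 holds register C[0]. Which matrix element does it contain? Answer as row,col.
21: gid=5,tid=1
[0] (5+0,1*2+0) = (5,2)

5,2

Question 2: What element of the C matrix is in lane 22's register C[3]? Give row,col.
13,5

lane 22: grp=5 (22/4), tig=2 (22%4)
i=3: r=5+8=13, c=2*2+1=5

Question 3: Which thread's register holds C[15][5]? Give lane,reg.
30,3

r: 15->gid=7,r8=1  c: 5->tid=2,i&1=1
L=7*4+2=30  i=1*2+1=3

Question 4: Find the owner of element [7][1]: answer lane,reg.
28,1

r: 7->gid=7,r8=0  c: 1->tid=0,i&1=1
L=7*4+0=28  i=0*2+1=1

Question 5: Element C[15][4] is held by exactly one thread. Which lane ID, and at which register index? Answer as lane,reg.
30,2

r: 15->gid=7,r8=1  c: 4->tid=2,i&1=0
L=7*4+2=30  i=1*2+0=2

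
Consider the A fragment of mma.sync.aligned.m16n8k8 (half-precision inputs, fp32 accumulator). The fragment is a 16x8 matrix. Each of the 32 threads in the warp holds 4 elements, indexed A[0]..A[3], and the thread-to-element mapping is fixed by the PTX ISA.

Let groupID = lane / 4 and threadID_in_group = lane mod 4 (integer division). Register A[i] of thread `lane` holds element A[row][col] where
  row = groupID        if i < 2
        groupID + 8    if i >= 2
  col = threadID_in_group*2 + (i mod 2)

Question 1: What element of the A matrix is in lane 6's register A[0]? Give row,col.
1,4

lane 6->6/4=1, 6 mod 4=2
i=0  r:1+0->1  c:2·2+0->4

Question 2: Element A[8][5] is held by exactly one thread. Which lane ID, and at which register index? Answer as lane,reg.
2,3

r=8→G=0,rhi=1  c=5→T=2,p=1
L=0*4+2=2  i=1*2+1=3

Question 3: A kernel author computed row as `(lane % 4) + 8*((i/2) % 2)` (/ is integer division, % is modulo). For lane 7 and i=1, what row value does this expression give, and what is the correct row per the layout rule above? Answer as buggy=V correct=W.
buggy=3 correct=1

`(lane % 4) + 8*((i/2) % 2)`[7,1]=>3
lane 7=>7/4=1, 7 mod 4=3
i=1  r:1+0=>1  c:2·3+1=>7
row: 3 vs 1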